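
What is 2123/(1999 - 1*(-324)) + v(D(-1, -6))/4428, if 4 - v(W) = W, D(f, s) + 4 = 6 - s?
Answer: 2347838/2571561 ≈ 0.91300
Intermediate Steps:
D(f, s) = 2 - s (D(f, s) = -4 + (6 - s) = 2 - s)
v(W) = 4 - W
2123/(1999 - 1*(-324)) + v(D(-1, -6))/4428 = 2123/(1999 - 1*(-324)) + (4 - (2 - 1*(-6)))/4428 = 2123/(1999 + 324) + (4 - (2 + 6))*(1/4428) = 2123/2323 + (4 - 1*8)*(1/4428) = 2123*(1/2323) + (4 - 8)*(1/4428) = 2123/2323 - 4*1/4428 = 2123/2323 - 1/1107 = 2347838/2571561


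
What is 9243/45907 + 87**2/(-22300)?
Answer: -141351183/1023726100 ≈ -0.13808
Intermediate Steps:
9243/45907 + 87**2/(-22300) = 9243*(1/45907) + 7569*(-1/22300) = 9243/45907 - 7569/22300 = -141351183/1023726100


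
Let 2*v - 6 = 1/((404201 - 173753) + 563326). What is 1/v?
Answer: 1587548/4762645 ≈ 0.33333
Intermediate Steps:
v = 4762645/1587548 (v = 3 + 1/(2*((404201 - 173753) + 563326)) = 3 + 1/(2*(230448 + 563326)) = 3 + (1/2)/793774 = 3 + (1/2)*(1/793774) = 3 + 1/1587548 = 4762645/1587548 ≈ 3.0000)
1/v = 1/(4762645/1587548) = 1587548/4762645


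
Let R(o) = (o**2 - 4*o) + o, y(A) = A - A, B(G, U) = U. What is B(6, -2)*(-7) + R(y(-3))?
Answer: 14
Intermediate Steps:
y(A) = 0
R(o) = o**2 - 3*o
B(6, -2)*(-7) + R(y(-3)) = -2*(-7) + 0*(-3 + 0) = 14 + 0*(-3) = 14 + 0 = 14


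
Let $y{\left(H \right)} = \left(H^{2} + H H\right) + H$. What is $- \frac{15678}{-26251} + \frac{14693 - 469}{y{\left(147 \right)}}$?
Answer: $\frac{150467242}{162624945} \approx 0.92524$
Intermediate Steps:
$y{\left(H \right)} = H + 2 H^{2}$ ($y{\left(H \right)} = \left(H^{2} + H^{2}\right) + H = 2 H^{2} + H = H + 2 H^{2}$)
$- \frac{15678}{-26251} + \frac{14693 - 469}{y{\left(147 \right)}} = - \frac{15678}{-26251} + \frac{14693 - 469}{147 \left(1 + 2 \cdot 147\right)} = \left(-15678\right) \left(- \frac{1}{26251}\right) + \frac{14224}{147 \left(1 + 294\right)} = \frac{15678}{26251} + \frac{14224}{147 \cdot 295} = \frac{15678}{26251} + \frac{14224}{43365} = \frac{15678}{26251} + 14224 \cdot \frac{1}{43365} = \frac{15678}{26251} + \frac{2032}{6195} = \frac{150467242}{162624945}$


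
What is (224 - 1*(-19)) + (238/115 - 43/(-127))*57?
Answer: 5553762/14605 ≈ 380.26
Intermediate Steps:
(224 - 1*(-19)) + (238/115 - 43/(-127))*57 = (224 + 19) + (238*(1/115) - 43*(-1/127))*57 = 243 + (238/115 + 43/127)*57 = 243 + (35171/14605)*57 = 243 + 2004747/14605 = 5553762/14605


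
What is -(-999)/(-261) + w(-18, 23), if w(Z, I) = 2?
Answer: -53/29 ≈ -1.8276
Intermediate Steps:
-(-999)/(-261) + w(-18, 23) = -(-999)/(-261) + 2 = -(-999)*(-1)/261 + 2 = -3*37/29 + 2 = -111/29 + 2 = -53/29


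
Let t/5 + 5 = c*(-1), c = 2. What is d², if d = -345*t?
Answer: 145805625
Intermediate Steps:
t = -35 (t = -25 + 5*(2*(-1)) = -25 + 5*(-2) = -25 - 10 = -35)
d = 12075 (d = -345*(-35) = -69*(-175) = 12075)
d² = 12075² = 145805625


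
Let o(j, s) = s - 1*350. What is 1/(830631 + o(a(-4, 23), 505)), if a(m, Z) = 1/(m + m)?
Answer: 1/830786 ≈ 1.2037e-6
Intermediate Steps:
a(m, Z) = 1/(2*m)
o(j, s) = -350 + s (o(j, s) = s - 350 = -350 + s)
1/(830631 + o(a(-4, 23), 505)) = 1/(830631 + (-350 + 505)) = 1/(830631 + 155) = 1/830786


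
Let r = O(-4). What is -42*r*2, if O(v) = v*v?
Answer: -1344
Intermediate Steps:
O(v) = v²
r = 16 (r = (-4)² = 16)
-42*r*2 = -42*16*2 = -672*2 = -1344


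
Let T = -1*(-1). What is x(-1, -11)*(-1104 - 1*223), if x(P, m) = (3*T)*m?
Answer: 43791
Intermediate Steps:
T = 1
x(P, m) = 3*m (x(P, m) = (3*1)*m = 3*m)
x(-1, -11)*(-1104 - 1*223) = (3*(-11))*(-1104 - 1*223) = -33*(-1104 - 223) = -33*(-1327) = 43791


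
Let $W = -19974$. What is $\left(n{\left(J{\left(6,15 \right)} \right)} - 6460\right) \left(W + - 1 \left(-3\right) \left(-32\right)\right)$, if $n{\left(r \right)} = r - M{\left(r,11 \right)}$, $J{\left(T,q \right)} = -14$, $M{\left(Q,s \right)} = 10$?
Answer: $130133880$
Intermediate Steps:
$n{\left(r \right)} = -10 + r$ ($n{\left(r \right)} = r - 10 = -10 + r$)
$\left(n{\left(J{\left(6,15 \right)} \right)} - 6460\right) \left(W + - 1 \left(-3\right) \left(-32\right)\right) = \left(\left(-10 - 14\right) - 6460\right) \left(-19974 + - 1 \left(-3\right) \left(-32\right)\right) = \left(-24 - 6460\right) \left(-19974 + \left(-1\right) \left(-3\right) \left(-32\right)\right) = - 6484 \left(-19974 + 3 \left(-32\right)\right) = - 6484 \left(-19974 - 96\right) = \left(-6484\right) \left(-20070\right) = 130133880$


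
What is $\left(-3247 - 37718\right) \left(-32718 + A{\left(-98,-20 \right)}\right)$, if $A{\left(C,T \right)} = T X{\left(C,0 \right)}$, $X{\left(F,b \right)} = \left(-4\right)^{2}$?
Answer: $1353401670$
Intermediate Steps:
$X{\left(F,b \right)} = 16$
$A{\left(C,T \right)} = 16 T$ ($A{\left(C,T \right)} = T 16 = 16 T$)
$\left(-3247 - 37718\right) \left(-32718 + A{\left(-98,-20 \right)}\right) = \left(-3247 - 37718\right) \left(-32718 + 16 \left(-20\right)\right) = - 40965 \left(-32718 - 320\right) = \left(-40965\right) \left(-33038\right) = 1353401670$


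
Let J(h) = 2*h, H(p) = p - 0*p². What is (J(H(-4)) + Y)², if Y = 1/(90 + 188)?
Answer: 4941729/77284 ≈ 63.942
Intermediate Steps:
H(p) = p (H(p) = p - 1*0 = p + 0 = p)
Y = 1/278 ≈ 0.0035971
(J(H(-4)) + Y)² = (2*(-4) + 1/278)² = (-8 + 1/278)² = (-2223/278)² = 4941729/77284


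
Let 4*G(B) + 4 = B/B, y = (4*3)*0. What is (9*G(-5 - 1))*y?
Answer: 0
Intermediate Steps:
y = 0 (y = 12*0 = 0)
G(B) = -3/4 (G(B) = -1 + (B/B)/4 = -1 + (1/4)*1 = -1 + 1/4 = -3/4)
(9*G(-5 - 1))*y = (9*(-3/4))*0 = -27/4*0 = 0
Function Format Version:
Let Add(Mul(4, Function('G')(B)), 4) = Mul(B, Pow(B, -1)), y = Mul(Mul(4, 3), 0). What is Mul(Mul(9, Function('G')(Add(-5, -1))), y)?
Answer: 0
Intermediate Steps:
y = 0 (y = Mul(12, 0) = 0)
Function('G')(B) = Rational(-3, 4) (Function('G')(B) = Add(-1, Mul(Rational(1, 4), Mul(B, Pow(B, -1)))) = Add(-1, Mul(Rational(1, 4), 1)) = Add(-1, Rational(1, 4)) = Rational(-3, 4))
Mul(Mul(9, Function('G')(Add(-5, -1))), y) = Mul(Mul(9, Rational(-3, 4)), 0) = Mul(Rational(-27, 4), 0) = 0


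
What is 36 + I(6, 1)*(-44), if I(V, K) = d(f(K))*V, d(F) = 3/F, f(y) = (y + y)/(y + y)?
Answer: -756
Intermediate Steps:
f(y) = 1 (f(y) = (2*y)/((2*y)) = (2*y)*(1/(2*y)) = 1)
I(V, K) = 3*V (I(V, K) = (3/1)*V = (3*1)*V = 3*V)
36 + I(6, 1)*(-44) = 36 + (3*6)*(-44) = 36 + 18*(-44) = 36 - 792 = -756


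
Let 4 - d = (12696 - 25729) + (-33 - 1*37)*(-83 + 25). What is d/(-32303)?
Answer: -8977/32303 ≈ -0.27790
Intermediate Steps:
d = 8977 (d = 4 - ((12696 - 25729) + (-33 - 1*37)*(-83 + 25)) = 4 - (-13033 + (-33 - 37)*(-58)) = 4 - (-13033 - 70*(-58)) = 4 - (-13033 + 4060) = 4 - 1*(-8973) = 4 + 8973 = 8977)
d/(-32303) = 8977/(-32303) = 8977*(-1/32303) = -8977/32303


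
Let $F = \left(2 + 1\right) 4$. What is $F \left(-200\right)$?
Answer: $-2400$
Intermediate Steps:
$F = 12$ ($F = 3 \cdot 4 = 12$)
$F \left(-200\right) = 12 \left(-200\right) = -2400$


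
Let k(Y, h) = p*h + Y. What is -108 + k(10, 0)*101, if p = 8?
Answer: 902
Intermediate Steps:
k(Y, h) = Y + 8*h (k(Y, h) = 8*h + Y = Y + 8*h)
-108 + k(10, 0)*101 = -108 + (10 + 8*0)*101 = -108 + (10 + 0)*101 = -108 + 10*101 = -108 + 1010 = 902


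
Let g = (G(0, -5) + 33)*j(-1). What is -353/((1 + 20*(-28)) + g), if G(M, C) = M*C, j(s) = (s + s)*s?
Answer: 353/493 ≈ 0.71602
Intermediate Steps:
j(s) = 2*s**2 (j(s) = (2*s)*s = 2*s**2)
G(M, C) = C*M
g = 66 (g = (-5*0 + 33)*(2*(-1)**2) = (0 + 33)*(2*1) = 33*2 = 66)
-353/((1 + 20*(-28)) + g) = -353/((1 + 20*(-28)) + 66) = -353/((1 - 560) + 66) = -353/(-559 + 66) = -353/(-493) = -353*(-1/493) = 353/493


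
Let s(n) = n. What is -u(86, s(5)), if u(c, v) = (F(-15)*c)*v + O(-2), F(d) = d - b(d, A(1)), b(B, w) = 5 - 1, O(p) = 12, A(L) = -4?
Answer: 8158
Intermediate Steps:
b(B, w) = 4
F(d) = -4 + d (F(d) = d - 1*4 = d - 4 = -4 + d)
u(c, v) = 12 - 19*c*v (u(c, v) = ((-4 - 15)*c)*v + 12 = (-19*c)*v + 12 = -19*c*v + 12 = 12 - 19*c*v)
-u(86, s(5)) = -(12 - 19*86*5) = -(12 - 8170) = -1*(-8158) = 8158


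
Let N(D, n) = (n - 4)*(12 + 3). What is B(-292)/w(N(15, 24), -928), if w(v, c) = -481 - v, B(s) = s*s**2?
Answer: 24897088/781 ≈ 31878.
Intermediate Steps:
B(s) = s**3
N(D, n) = -60 + 15*n (N(D, n) = (-4 + n)*15 = -60 + 15*n)
B(-292)/w(N(15, 24), -928) = (-292)**3/(-481 - (-60 + 15*24)) = -24897088/(-481 - (-60 + 360)) = -24897088/(-481 - 1*300) = -24897088/(-481 - 300) = -24897088/(-781) = -24897088*(-1/781) = 24897088/781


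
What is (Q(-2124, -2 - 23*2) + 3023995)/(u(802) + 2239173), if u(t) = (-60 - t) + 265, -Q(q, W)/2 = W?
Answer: 3024091/2238576 ≈ 1.3509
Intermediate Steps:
Q(q, W) = -2*W
u(t) = 205 - t
(Q(-2124, -2 - 23*2) + 3023995)/(u(802) + 2239173) = (-2*(-2 - 23*2) + 3023995)/((205 - 1*802) + 2239173) = (-2*(-2 - 46) + 3023995)/((205 - 802) + 2239173) = (-2*(-48) + 3023995)/(-597 + 2239173) = (96 + 3023995)/2238576 = 3024091*(1/2238576) = 3024091/2238576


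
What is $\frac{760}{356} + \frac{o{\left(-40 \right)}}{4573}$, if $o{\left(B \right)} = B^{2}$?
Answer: $\frac{1011270}{406997} \approx 2.4847$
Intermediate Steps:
$\frac{760}{356} + \frac{o{\left(-40 \right)}}{4573} = \frac{760}{356} + \frac{\left(-40\right)^{2}}{4573} = 760 \cdot \frac{1}{356} + 1600 \cdot \frac{1}{4573} = \frac{190}{89} + \frac{1600}{4573} = \frac{1011270}{406997}$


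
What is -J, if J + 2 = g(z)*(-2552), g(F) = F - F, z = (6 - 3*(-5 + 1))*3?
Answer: 2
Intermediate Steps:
z = 54 (z = (6 - 3*(-4))*3 = (6 + 12)*3 = 18*3 = 54)
g(F) = 0
J = -2 (J = -2 + 0*(-2552) = -2 + 0 = -2)
-J = -1*(-2) = 2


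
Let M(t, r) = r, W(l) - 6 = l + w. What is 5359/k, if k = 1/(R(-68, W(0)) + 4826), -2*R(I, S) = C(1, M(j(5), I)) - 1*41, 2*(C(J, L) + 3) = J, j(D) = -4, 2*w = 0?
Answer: 103916369/4 ≈ 2.5979e+7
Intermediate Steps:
w = 0 (w = (1/2)*0 = 0)
W(l) = 6 + l (W(l) = 6 + (l + 0) = 6 + l)
C(J, L) = -3 + J/2
R(I, S) = 87/4 (R(I, S) = -((-3 + (1/2)*1) - 1*41)/2 = -((-3 + 1/2) - 41)/2 = -(-5/2 - 41)/2 = -1/2*(-87/2) = 87/4)
k = 4/19391 (k = 1/(87/4 + 4826) = 1/(19391/4) = 4/19391 ≈ 0.00020628)
5359/k = 5359/(4/19391) = 5359*(19391/4) = 103916369/4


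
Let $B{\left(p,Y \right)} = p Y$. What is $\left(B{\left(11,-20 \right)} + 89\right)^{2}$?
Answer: $17161$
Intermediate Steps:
$B{\left(p,Y \right)} = Y p$
$\left(B{\left(11,-20 \right)} + 89\right)^{2} = \left(\left(-20\right) 11 + 89\right)^{2} = \left(-220 + 89\right)^{2} = \left(-131\right)^{2} = 17161$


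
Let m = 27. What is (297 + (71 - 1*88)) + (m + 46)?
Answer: 353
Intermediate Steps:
(297 + (71 - 1*88)) + (m + 46) = (297 + (71 - 1*88)) + (27 + 46) = (297 + (71 - 88)) + 73 = (297 - 17) + 73 = 280 + 73 = 353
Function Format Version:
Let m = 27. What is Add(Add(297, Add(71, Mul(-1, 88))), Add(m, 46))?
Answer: 353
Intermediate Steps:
Add(Add(297, Add(71, Mul(-1, 88))), Add(m, 46)) = Add(Add(297, Add(71, Mul(-1, 88))), Add(27, 46)) = Add(Add(297, Add(71, -88)), 73) = Add(Add(297, -17), 73) = Add(280, 73) = 353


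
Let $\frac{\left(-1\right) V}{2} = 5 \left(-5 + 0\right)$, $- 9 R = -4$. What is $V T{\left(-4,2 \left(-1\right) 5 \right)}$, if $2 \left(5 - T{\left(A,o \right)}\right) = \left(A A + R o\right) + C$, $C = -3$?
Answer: $\frac{325}{9} \approx 36.111$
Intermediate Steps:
$R = \frac{4}{9}$ ($R = \left(- \frac{1}{9}\right) \left(-4\right) = \frac{4}{9} \approx 0.44444$)
$T{\left(A,o \right)} = \frac{13}{2} - \frac{2 o}{9} - \frac{A^{2}}{2}$ ($T{\left(A,o \right)} = 5 - \frac{\left(A A + \frac{4 o}{9}\right) - 3}{2} = 5 - \frac{\left(A^{2} + \frac{4 o}{9}\right) - 3}{2} = 5 - \frac{-3 + A^{2} + \frac{4 o}{9}}{2} = 5 - \left(- \frac{3}{2} + \frac{A^{2}}{2} + \frac{2 o}{9}\right) = \frac{13}{2} - \frac{2 o}{9} - \frac{A^{2}}{2}$)
$V = 50$ ($V = - 2 \cdot 5 \left(-5 + 0\right) = - 2 \cdot 5 \left(-5\right) = \left(-2\right) \left(-25\right) = 50$)
$V T{\left(-4,2 \left(-1\right) 5 \right)} = 50 \left(\frac{13}{2} - \frac{2 \cdot 2 \left(-1\right) 5}{9} - \frac{\left(-4\right)^{2}}{2}\right) = 50 \left(\frac{13}{2} - \frac{2 \left(\left(-2\right) 5\right)}{9} - 8\right) = 50 \left(\frac{13}{2} - - \frac{20}{9} - 8\right) = 50 \left(\frac{13}{2} + \frac{20}{9} - 8\right) = 50 \cdot \frac{13}{18} = \frac{325}{9}$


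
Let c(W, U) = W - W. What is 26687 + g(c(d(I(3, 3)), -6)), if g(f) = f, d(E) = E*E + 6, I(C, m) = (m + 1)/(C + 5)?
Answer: 26687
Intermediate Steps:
I(C, m) = (1 + m)/(5 + C)
d(E) = 6 + E**2 (d(E) = E**2 + 6 = 6 + E**2)
c(W, U) = 0
26687 + g(c(d(I(3, 3)), -6)) = 26687 + 0 = 26687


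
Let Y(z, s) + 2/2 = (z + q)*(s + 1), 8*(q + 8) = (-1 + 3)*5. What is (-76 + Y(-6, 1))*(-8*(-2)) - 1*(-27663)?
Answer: 26023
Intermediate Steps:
q = -27/4 (q = -8 + ((-1 + 3)*5)/8 = -8 + (2*5)/8 = -8 + (⅛)*10 = -8 + 5/4 = -27/4 ≈ -6.7500)
Y(z, s) = -1 + (1 + s)*(-27/4 + z) (Y(z, s) = -1 + (z - 27/4)*(s + 1) = -1 + (-27/4 + z)*(1 + s) = -1 + (1 + s)*(-27/4 + z))
(-76 + Y(-6, 1))*(-8*(-2)) - 1*(-27663) = (-76 + (-31/4 - 6 - 27/4*1 + 1*(-6)))*(-8*(-2)) - 1*(-27663) = (-76 + (-31/4 - 6 - 27/4 - 6))*16 + 27663 = (-76 - 53/2)*16 + 27663 = -205/2*16 + 27663 = -1640 + 27663 = 26023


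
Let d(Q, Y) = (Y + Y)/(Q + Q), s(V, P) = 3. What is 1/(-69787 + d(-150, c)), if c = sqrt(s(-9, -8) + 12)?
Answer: -104680500/7305338053499 + 10*sqrt(15)/7305338053499 ≈ -1.4329e-5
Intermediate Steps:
c = sqrt(15) (c = sqrt(3 + 12) = sqrt(15) ≈ 3.8730)
d(Q, Y) = Y/Q (d(Q, Y) = (2*Y)/((2*Q)) = (2*Y)*(1/(2*Q)) = Y/Q)
1/(-69787 + d(-150, c)) = 1/(-69787 + sqrt(15)/(-150)) = 1/(-69787 + sqrt(15)*(-1/150)) = 1/(-69787 - sqrt(15)/150)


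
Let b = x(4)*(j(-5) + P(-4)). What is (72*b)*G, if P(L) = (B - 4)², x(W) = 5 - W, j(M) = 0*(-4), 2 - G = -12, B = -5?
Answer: 81648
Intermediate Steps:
G = 14 (G = 2 - 1*(-12) = 2 + 12 = 14)
j(M) = 0
P(L) = 81 (P(L) = (-5 - 4)² = (-9)² = 81)
b = 81 (b = (5 - 1*4)*(0 + 81) = (5 - 4)*81 = 1*81 = 81)
(72*b)*G = (72*81)*14 = 5832*14 = 81648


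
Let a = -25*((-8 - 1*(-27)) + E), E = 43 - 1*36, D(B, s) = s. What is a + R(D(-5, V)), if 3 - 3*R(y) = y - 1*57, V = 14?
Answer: -1904/3 ≈ -634.67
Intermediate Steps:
E = 7 (E = 43 - 36 = 7)
a = -650 (a = -25*((-8 - 1*(-27)) + 7) = -25*((-8 + 27) + 7) = -25*(19 + 7) = -25*26 = -650)
R(y) = 20 - y/3 (R(y) = 1 - (y - 1*57)/3 = 1 - (y - 57)/3 = 1 - (-57 + y)/3 = 1 + (19 - y/3) = 20 - y/3)
a + R(D(-5, V)) = -650 + (20 - ⅓*14) = -650 + (20 - 14/3) = -650 + 46/3 = -1904/3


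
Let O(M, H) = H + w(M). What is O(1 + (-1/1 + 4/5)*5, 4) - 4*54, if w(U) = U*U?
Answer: -212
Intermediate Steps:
w(U) = U**2
O(M, H) = H + M**2
O(1 + (-1/1 + 4/5)*5, 4) - 4*54 = (4 + (1 + (-1/1 + 4/5)*5)**2) - 4*54 = (4 + (1 + (-1*1 + 4*(1/5))*5)**2) - 216 = (4 + (1 + (-1 + 4/5)*5)**2) - 216 = (4 + (1 - 1/5*5)**2) - 216 = (4 + (1 - 1)**2) - 216 = (4 + 0**2) - 216 = (4 + 0) - 216 = 4 - 216 = -212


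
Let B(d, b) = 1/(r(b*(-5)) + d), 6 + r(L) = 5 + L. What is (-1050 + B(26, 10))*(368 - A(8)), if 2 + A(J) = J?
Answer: -9502862/25 ≈ -3.8011e+5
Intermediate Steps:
A(J) = -2 + J
r(L) = -1 + L (r(L) = -6 + (5 + L) = -1 + L)
B(d, b) = 1/(-1 + d - 5*b) (B(d, b) = 1/((-1 + b*(-5)) + d) = 1/((-1 - 5*b) + d) = 1/(-1 + d - 5*b))
(-1050 + B(26, 10))*(368 - A(8)) = (-1050 - 1/(1 - 1*26 + 5*10))*(368 - (-2 + 8)) = (-1050 - 1/(1 - 26 + 50))*(368 - 1*6) = (-1050 - 1/25)*(368 - 6) = (-1050 - 1*1/25)*362 = (-1050 - 1/25)*362 = -26251/25*362 = -9502862/25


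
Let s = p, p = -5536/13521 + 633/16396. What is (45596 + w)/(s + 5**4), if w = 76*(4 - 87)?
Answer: 8709769135008/138474238037 ≈ 62.898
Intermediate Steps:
p = -82209463/221690316 (p = -5536*1/13521 + 633*(1/16396) = -5536/13521 + 633/16396 = -82209463/221690316 ≈ -0.37083)
s = -82209463/221690316 ≈ -0.37083
w = -6308 (w = 76*(-83) = -6308)
(45596 + w)/(s + 5**4) = (45596 - 6308)/(-82209463/221690316 + 5**4) = 39288/(-82209463/221690316 + 625) = 39288/(138474238037/221690316) = 39288*(221690316/138474238037) = 8709769135008/138474238037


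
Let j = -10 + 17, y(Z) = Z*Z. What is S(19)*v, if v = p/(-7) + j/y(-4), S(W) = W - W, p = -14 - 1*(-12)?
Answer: 0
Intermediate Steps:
p = -2 (p = -14 + 12 = -2)
y(Z) = Z**2
j = 7
S(W) = 0
v = 81/112 (v = -2/(-7) + 7/((-4)**2) = -2*(-1/7) + 7/16 = 2/7 + 7*(1/16) = 2/7 + 7/16 = 81/112 ≈ 0.72321)
S(19)*v = 0*(81/112) = 0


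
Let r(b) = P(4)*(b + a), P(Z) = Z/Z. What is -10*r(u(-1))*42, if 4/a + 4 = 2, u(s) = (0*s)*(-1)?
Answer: 840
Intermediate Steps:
P(Z) = 1
u(s) = 0 (u(s) = 0*(-1) = 0)
a = -2 (a = 4/(-4 + 2) = 4/(-2) = 4*(-½) = -2)
r(b) = -2 + b (r(b) = 1*(b - 2) = 1*(-2 + b) = -2 + b)
-10*r(u(-1))*42 = -10*(-2 + 0)*42 = -10*(-2)*42 = 20*42 = 840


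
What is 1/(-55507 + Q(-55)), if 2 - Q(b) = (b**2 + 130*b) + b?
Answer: -1/51325 ≈ -1.9484e-5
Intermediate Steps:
Q(b) = 2 - b**2 - 131*b (Q(b) = 2 - ((b**2 + 130*b) + b) = 2 - (b**2 + 131*b) = 2 + (-b**2 - 131*b) = 2 - b**2 - 131*b)
1/(-55507 + Q(-55)) = 1/(-55507 + (2 - 1*(-55)**2 - 131*(-55))) = 1/(-55507 + (2 - 1*3025 + 7205)) = 1/(-55507 + (2 - 3025 + 7205)) = 1/(-55507 + 4182) = 1/(-51325) = -1/51325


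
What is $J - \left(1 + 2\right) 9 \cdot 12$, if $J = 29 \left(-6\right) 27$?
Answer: $-5022$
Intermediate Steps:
$J = -4698$ ($J = \left(-174\right) 27 = -4698$)
$J - \left(1 + 2\right) 9 \cdot 12 = -4698 - \left(1 + 2\right) 9 \cdot 12 = -4698 - 3 \cdot 9 \cdot 12 = -4698 - 27 \cdot 12 = -4698 - 324 = -5022$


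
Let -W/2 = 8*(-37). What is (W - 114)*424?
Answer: 202672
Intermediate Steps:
W = 592 (W = -16*(-37) = -2*(-296) = 592)
(W - 114)*424 = (592 - 114)*424 = 478*424 = 202672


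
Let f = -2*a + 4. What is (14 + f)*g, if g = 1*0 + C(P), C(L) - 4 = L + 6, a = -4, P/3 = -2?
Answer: 104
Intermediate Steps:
P = -6 (P = 3*(-2) = -6)
C(L) = 10 + L (C(L) = 4 + (L + 6) = 4 + (6 + L) = 10 + L)
g = 4 (g = 1*0 + (10 - 6) = 0 + 4 = 4)
f = 12 (f = -2*(-4) + 4 = 8 + 4 = 12)
(14 + f)*g = (14 + 12)*4 = 26*4 = 104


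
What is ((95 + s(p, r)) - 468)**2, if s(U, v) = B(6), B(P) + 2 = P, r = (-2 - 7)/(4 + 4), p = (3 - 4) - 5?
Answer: 136161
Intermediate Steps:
p = -6 (p = -1 - 5 = -6)
r = -9/8 ≈ -1.1250
B(P) = -2 + P
s(U, v) = 4 (s(U, v) = -2 + 6 = 4)
((95 + s(p, r)) - 468)**2 = ((95 + 4) - 468)**2 = (99 - 468)**2 = (-369)**2 = 136161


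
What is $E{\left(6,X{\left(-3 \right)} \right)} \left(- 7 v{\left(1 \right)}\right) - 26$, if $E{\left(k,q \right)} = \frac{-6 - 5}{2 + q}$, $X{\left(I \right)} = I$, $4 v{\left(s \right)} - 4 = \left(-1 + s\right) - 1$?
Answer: $- \frac{335}{4} \approx -83.75$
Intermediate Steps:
$v{\left(s \right)} = \frac{1}{2} + \frac{s}{4}$ ($v{\left(s \right)} = 1 + \frac{\left(-1 + s\right) - 1}{4} = 1 + \frac{-2 + s}{4} = 1 + \left(- \frac{1}{2} + \frac{s}{4}\right) = \frac{1}{2} + \frac{s}{4}$)
$E{\left(k,q \right)} = - \frac{11}{2 + q}$
$E{\left(6,X{\left(-3 \right)} \right)} \left(- 7 v{\left(1 \right)}\right) - 26 = - \frac{11}{2 - 3} \left(- 7 \left(\frac{1}{2} + \frac{1}{4} \cdot 1\right)\right) - 26 = - \frac{11}{-1} \left(- 7 \left(\frac{1}{2} + \frac{1}{4}\right)\right) - 26 = \left(-11\right) \left(-1\right) \left(\left(-7\right) \frac{3}{4}\right) - 26 = 11 \left(- \frac{21}{4}\right) - 26 = - \frac{231}{4} - 26 = - \frac{335}{4}$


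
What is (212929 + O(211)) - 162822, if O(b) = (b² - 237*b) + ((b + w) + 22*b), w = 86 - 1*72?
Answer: 49488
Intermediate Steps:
w = 14 (w = 86 - 72 = 14)
O(b) = 14 + b² - 214*b (O(b) = (b² - 237*b) + ((b + 14) + 22*b) = (b² - 237*b) + ((14 + b) + 22*b) = (b² - 237*b) + (14 + 23*b) = 14 + b² - 214*b)
(212929 + O(211)) - 162822 = (212929 + (14 + 211² - 214*211)) - 162822 = (212929 + (14 + 44521 - 45154)) - 162822 = (212929 - 619) - 162822 = 212310 - 162822 = 49488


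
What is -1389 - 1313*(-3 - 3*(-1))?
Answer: -1389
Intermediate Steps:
-1389 - 1313*(-3 - 3*(-1)) = -1389 - 1313*(-3 + 3) = -1389 - 1313*0 = -1389 + 0 = -1389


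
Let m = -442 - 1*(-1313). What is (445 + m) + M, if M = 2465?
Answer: 3781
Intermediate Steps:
m = 871 (m = -442 + 1313 = 871)
(445 + m) + M = (445 + 871) + 2465 = 1316 + 2465 = 3781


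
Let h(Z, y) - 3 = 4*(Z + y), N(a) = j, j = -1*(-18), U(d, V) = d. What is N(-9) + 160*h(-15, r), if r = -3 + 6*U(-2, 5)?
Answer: -18702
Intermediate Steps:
j = 18
N(a) = 18
r = -15 (r = -3 + 6*(-2) = -3 - 12 = -15)
h(Z, y) = 3 + 4*Z + 4*y (h(Z, y) = 3 + 4*(Z + y) = 3 + (4*Z + 4*y) = 3 + 4*Z + 4*y)
N(-9) + 160*h(-15, r) = 18 + 160*(3 + 4*(-15) + 4*(-15)) = 18 + 160*(3 - 60 - 60) = 18 + 160*(-117) = 18 - 18720 = -18702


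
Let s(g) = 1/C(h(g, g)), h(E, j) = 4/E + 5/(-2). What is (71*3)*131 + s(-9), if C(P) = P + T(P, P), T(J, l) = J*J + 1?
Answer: 60800961/2179 ≈ 27903.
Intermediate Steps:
h(E, j) = -5/2 + 4/E (h(E, j) = 4/E + 5*(-½) = 4/E - 5/2 = -5/2 + 4/E)
T(J, l) = 1 + J² (T(J, l) = J² + 1 = 1 + J²)
C(P) = 1 + P + P² (C(P) = P + (1 + P²) = 1 + P + P²)
s(g) = 1/(-3/2 + (-5/2 + 4/g)² + 4/g) (s(g) = 1/(1 + (-5/2 + 4/g) + (-5/2 + 4/g)²) = 1/(-3/2 + (-5/2 + 4/g)² + 4/g))
(71*3)*131 + s(-9) = (71*3)*131 + 4*(-9)²/(64 - 64*(-9) + 19*(-9)²) = 213*131 + 4*81/(64 + 576 + 19*81) = 27903 + 4*81/(64 + 576 + 1539) = 27903 + 4*81/2179 = 27903 + 4*81*(1/2179) = 27903 + 324/2179 = 60800961/2179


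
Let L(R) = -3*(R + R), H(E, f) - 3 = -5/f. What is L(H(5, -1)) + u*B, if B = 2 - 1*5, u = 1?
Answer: -51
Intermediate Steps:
H(E, f) = 3 - 5/f
L(R) = -6*R
B = -3 (B = 2 - 5 = -3)
L(H(5, -1)) + u*B = -6*(3 - 5/(-1)) + 1*(-3) = -6*(3 - 5*(-1)) - 3 = -6*(3 + 5) - 3 = -6*8 - 3 = -48 - 3 = -51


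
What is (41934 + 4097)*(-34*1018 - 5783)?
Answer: -1859422245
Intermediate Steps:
(41934 + 4097)*(-34*1018 - 5783) = 46031*(-34612 - 5783) = 46031*(-40395) = -1859422245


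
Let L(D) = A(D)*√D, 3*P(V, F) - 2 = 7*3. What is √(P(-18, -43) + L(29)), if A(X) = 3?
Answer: √(69 + 27*√29)/3 ≈ 4.8808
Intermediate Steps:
P(V, F) = 23/3 (P(V, F) = ⅔ + (7*3)/3 = ⅔ + (⅓)*21 = ⅔ + 7 = 23/3)
L(D) = 3*√D
√(P(-18, -43) + L(29)) = √(23/3 + 3*√29)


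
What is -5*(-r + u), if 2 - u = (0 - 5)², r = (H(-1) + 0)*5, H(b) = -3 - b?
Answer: 65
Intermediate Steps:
r = -10 (r = ((-3 - 1*(-1)) + 0)*5 = ((-3 + 1) + 0)*5 = (-2 + 0)*5 = -2*5 = -10)
u = -23 (u = 2 - (0 - 5)² = 2 - 1*(-5)² = 2 - 1*25 = 2 - 25 = -23)
-5*(-r + u) = -5*(-1*(-10) - 23) = -5*(10 - 23) = -5*(-13) = 65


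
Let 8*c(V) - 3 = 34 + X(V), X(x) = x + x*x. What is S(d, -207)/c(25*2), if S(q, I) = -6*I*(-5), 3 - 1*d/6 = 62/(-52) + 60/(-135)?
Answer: -49680/2587 ≈ -19.204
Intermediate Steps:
d = 1085/39 (d = 18 - 6*(62/(-52) + 60/(-135)) = 18 - 6*(62*(-1/52) + 60*(-1/135)) = 18 - 6*(-31/26 - 4/9) = 18 - 6*(-383/234) = 18 + 383/39 = 1085/39 ≈ 27.821)
S(q, I) = 30*I
X(x) = x + x²
c(V) = 37/8 + V*(1 + V)/8 (c(V) = 3/8 + (34 + V*(1 + V))/8 = 3/8 + (17/4 + V*(1 + V)/8) = 37/8 + V*(1 + V)/8)
S(d, -207)/c(25*2) = (30*(-207))/(37/8 + (25*2)*(1 + 25*2)/8) = -6210/(37/8 + (⅛)*50*(1 + 50)) = -6210/(37/8 + (⅛)*50*51) = -6210/(37/8 + 1275/4) = -6210/2587/8 = -6210*8/2587 = -49680/2587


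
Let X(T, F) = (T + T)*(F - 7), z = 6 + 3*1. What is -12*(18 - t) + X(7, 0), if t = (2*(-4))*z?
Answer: -1178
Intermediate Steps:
z = 9 (z = 6 + 3 = 9)
t = -72 (t = (2*(-4))*9 = -8*9 = -72)
X(T, F) = 2*T*(-7 + F) (X(T, F) = (2*T)*(-7 + F) = 2*T*(-7 + F))
-12*(18 - t) + X(7, 0) = -12*(18 - 1*(-72)) + 2*7*(-7 + 0) = -12*(18 + 72) + 2*7*(-7) = -12*90 - 98 = -1080 - 98 = -1178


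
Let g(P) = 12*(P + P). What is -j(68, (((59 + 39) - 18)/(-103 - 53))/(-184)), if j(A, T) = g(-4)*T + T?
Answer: 475/1794 ≈ 0.26477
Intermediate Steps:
g(P) = 24*P (g(P) = 12*(2*P) = 24*P)
j(A, T) = -95*T (j(A, T) = (24*(-4))*T + T = -96*T + T = -95*T)
-j(68, (((59 + 39) - 18)/(-103 - 53))/(-184)) = -(-95)*(((59 + 39) - 18)/(-103 - 53))/(-184) = -(-95)*((98 - 18)/(-156))*(-1/184) = -(-95)*(80*(-1/156))*(-1/184) = -(-95)*(-20/39*(-1/184)) = -(-95)*5/1794 = -1*(-475/1794) = 475/1794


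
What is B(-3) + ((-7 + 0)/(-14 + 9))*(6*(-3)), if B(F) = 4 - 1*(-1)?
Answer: -101/5 ≈ -20.200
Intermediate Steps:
B(F) = 5 (B(F) = 4 + 1 = 5)
B(-3) + ((-7 + 0)/(-14 + 9))*(6*(-3)) = 5 + ((-7 + 0)/(-14 + 9))*(6*(-3)) = 5 - 7/(-5)*(-18) = 5 - 7*(-⅕)*(-18) = 5 + (7/5)*(-18) = 5 - 126/5 = -101/5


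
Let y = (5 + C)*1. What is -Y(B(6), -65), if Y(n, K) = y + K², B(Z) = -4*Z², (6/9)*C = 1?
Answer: -8463/2 ≈ -4231.5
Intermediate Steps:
C = 3/2 (C = (3/2)*1 = 3/2 ≈ 1.5000)
y = 13/2 (y = (5 + 3/2)*1 = (13/2)*1 = 13/2 ≈ 6.5000)
Y(n, K) = 13/2 + K²
-Y(B(6), -65) = -(13/2 + (-65)²) = -(13/2 + 4225) = -1*8463/2 = -8463/2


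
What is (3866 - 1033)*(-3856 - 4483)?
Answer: -23624387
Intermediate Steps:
(3866 - 1033)*(-3856 - 4483) = 2833*(-8339) = -23624387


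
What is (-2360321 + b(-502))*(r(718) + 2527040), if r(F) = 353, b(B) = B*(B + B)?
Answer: -4691632482009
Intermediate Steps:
b(B) = 2*B² (b(B) = B*(2*B) = 2*B²)
(-2360321 + b(-502))*(r(718) + 2527040) = (-2360321 + 2*(-502)²)*(353 + 2527040) = (-2360321 + 2*252004)*2527393 = (-2360321 + 504008)*2527393 = -1856313*2527393 = -4691632482009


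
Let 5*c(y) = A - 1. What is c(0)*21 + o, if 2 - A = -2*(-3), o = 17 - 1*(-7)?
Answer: 3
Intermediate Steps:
o = 24 (o = 17 + 7 = 24)
A = -4 (A = 2 - (-2)*(-3) = 2 - 1*6 = 2 - 6 = -4)
c(y) = -1 (c(y) = (-4 - 1)/5 = (⅕)*(-5) = -1)
c(0)*21 + o = -1*21 + 24 = -21 + 24 = 3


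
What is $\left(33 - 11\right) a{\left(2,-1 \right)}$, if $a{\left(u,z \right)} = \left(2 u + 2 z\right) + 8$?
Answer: $220$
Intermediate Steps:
$a{\left(u,z \right)} = 8 + 2 u + 2 z$
$\left(33 - 11\right) a{\left(2,-1 \right)} = \left(33 - 11\right) \left(8 + 2 \cdot 2 + 2 \left(-1\right)\right) = \left(33 - 11\right) \left(8 + 4 - 2\right) = \left(33 - 11\right) 10 = 22 \cdot 10 = 220$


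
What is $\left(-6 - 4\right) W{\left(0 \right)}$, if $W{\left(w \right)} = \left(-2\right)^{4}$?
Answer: $-160$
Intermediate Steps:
$W{\left(w \right)} = 16$
$\left(-6 - 4\right) W{\left(0 \right)} = \left(-6 - 4\right) 16 = \left(-10\right) 16 = -160$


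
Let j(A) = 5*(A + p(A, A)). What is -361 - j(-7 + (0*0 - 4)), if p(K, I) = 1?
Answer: -311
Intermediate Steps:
j(A) = 5 + 5*A (j(A) = 5*(A + 1) = 5*(1 + A) = 5 + 5*A)
-361 - j(-7 + (0*0 - 4)) = -361 - (5 + 5*(-7 + (0*0 - 4))) = -361 - (5 + 5*(-7 + (0 - 4))) = -361 - (5 + 5*(-7 - 4)) = -361 - (5 + 5*(-11)) = -361 - (5 - 55) = -361 - 1*(-50) = -361 + 50 = -311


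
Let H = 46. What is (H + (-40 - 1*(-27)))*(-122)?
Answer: -4026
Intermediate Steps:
(H + (-40 - 1*(-27)))*(-122) = (46 + (-40 - 1*(-27)))*(-122) = (46 + (-40 + 27))*(-122) = (46 - 13)*(-122) = 33*(-122) = -4026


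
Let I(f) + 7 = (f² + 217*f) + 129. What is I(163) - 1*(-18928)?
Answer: 80990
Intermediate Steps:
I(f) = 122 + f² + 217*f (I(f) = -7 + ((f² + 217*f) + 129) = -7 + (129 + f² + 217*f) = 122 + f² + 217*f)
I(163) - 1*(-18928) = (122 + 163² + 217*163) - 1*(-18928) = (122 + 26569 + 35371) + 18928 = 62062 + 18928 = 80990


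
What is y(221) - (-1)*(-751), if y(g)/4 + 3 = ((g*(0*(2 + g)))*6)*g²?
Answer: -763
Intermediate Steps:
y(g) = -12 (y(g) = -12 + 4*(((g*(0*(2 + g)))*6)*g²) = -12 + 4*(((g*0)*6)*g²) = -12 + 4*((0*6)*g²) = -12 + 4*(0*g²) = -12 + 4*0 = -12 + 0 = -12)
y(221) - (-1)*(-751) = -12 - (-1)*(-751) = -12 - 1*751 = -12 - 751 = -763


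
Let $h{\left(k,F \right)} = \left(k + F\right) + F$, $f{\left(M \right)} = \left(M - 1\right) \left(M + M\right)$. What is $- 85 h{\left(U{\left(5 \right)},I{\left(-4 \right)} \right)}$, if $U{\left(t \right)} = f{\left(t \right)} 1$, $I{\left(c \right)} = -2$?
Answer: $-3060$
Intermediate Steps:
$f{\left(M \right)} = 2 M \left(-1 + M\right)$ ($f{\left(M \right)} = \left(-1 + M\right) 2 M = 2 M \left(-1 + M\right)$)
$U{\left(t \right)} = 2 t \left(-1 + t\right)$ ($U{\left(t \right)} = 2 t \left(-1 + t\right) 1 = 2 t \left(-1 + t\right)$)
$h{\left(k,F \right)} = k + 2 F$ ($h{\left(k,F \right)} = \left(F + k\right) + F = k + 2 F$)
$- 85 h{\left(U{\left(5 \right)},I{\left(-4 \right)} \right)} = - 85 \left(2 \cdot 5 \left(-1 + 5\right) + 2 \left(-2\right)\right) = - 85 \left(2 \cdot 5 \cdot 4 - 4\right) = - 85 \left(40 - 4\right) = \left(-85\right) 36 = -3060$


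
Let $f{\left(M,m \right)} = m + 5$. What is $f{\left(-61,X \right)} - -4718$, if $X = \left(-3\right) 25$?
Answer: $4648$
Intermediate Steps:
$X = -75$
$f{\left(M,m \right)} = 5 + m$
$f{\left(-61,X \right)} - -4718 = \left(5 - 75\right) - -4718 = -70 + 4718 = 4648$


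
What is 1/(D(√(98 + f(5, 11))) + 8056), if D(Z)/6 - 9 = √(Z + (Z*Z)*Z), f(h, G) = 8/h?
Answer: 8334558296875/67593247375902166 + 91784925*√2490/67593247375902166 - 1233226875*√503*2490^(¼)/67593247375902166 - 13581*√503*2490^(¾)/67593247375902166 ≈ 0.00012048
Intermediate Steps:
D(Z) = 54 + 6*√(Z + Z³) (D(Z) = 54 + 6*√(Z + (Z*Z)*Z) = 54 + 6*√(Z + Z²*Z) = 54 + 6*√(Z + Z³))
1/(D(√(98 + f(5, 11))) + 8056) = 1/((54 + 6*√(√(98 + 8/5) + (√(98 + 8/5))³)) + 8056) = 1/((54 + 6*√(√(498/5) + (√(498/5))³)) + 8056) = 1/((54 + 6*√(√2490/5 + (√2490/5)³)) + 8056) = 1/((54 + 6*√(√2490/5 + 498*√2490/25)) + 8056) = 1/((54 + 6*√(503*√2490/25)) + 8056) = 1/((54 + 6*(√2515*62250^(¼)/25)) + 8056) = 1/((54 + 6*√503*2490^(¼)/5) + 8056) = 1/(8110 + 6*√503*2490^(¼)/5)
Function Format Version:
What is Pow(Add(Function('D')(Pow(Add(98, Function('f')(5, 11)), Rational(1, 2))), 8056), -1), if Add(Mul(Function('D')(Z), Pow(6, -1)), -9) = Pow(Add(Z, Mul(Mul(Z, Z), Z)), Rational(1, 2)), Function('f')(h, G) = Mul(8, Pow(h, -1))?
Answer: Add(Rational(8334558296875, 67593247375902166), Mul(Rational(91784925, 67593247375902166), Pow(2490, Rational(1, 2))), Mul(Rational(-1233226875, 67593247375902166), Pow(503, Rational(1, 2)), Pow(2490, Rational(1, 4))), Mul(Rational(-13581, 67593247375902166), Pow(503, Rational(1, 2)), Pow(2490, Rational(3, 4)))) ≈ 0.00012048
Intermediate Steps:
Function('D')(Z) = Add(54, Mul(6, Pow(Add(Z, Pow(Z, 3)), Rational(1, 2)))) (Function('D')(Z) = Add(54, Mul(6, Pow(Add(Z, Mul(Mul(Z, Z), Z)), Rational(1, 2)))) = Add(54, Mul(6, Pow(Add(Z, Mul(Pow(Z, 2), Z)), Rational(1, 2)))) = Add(54, Mul(6, Pow(Add(Z, Pow(Z, 3)), Rational(1, 2)))))
Pow(Add(Function('D')(Pow(Add(98, Function('f')(5, 11)), Rational(1, 2))), 8056), -1) = Pow(Add(Add(54, Mul(6, Pow(Add(Pow(Add(98, Mul(8, Pow(5, -1))), Rational(1, 2)), Pow(Pow(Add(98, Mul(8, Pow(5, -1))), Rational(1, 2)), 3)), Rational(1, 2)))), 8056), -1) = Pow(Add(Add(54, Mul(6, Pow(Add(Pow(Add(98, Mul(8, Rational(1, 5))), Rational(1, 2)), Pow(Pow(Add(98, Mul(8, Rational(1, 5))), Rational(1, 2)), 3)), Rational(1, 2)))), 8056), -1) = Pow(Add(Add(54, Mul(6, Pow(Add(Pow(Add(98, Rational(8, 5)), Rational(1, 2)), Pow(Pow(Add(98, Rational(8, 5)), Rational(1, 2)), 3)), Rational(1, 2)))), 8056), -1) = Pow(Add(Add(54, Mul(6, Pow(Add(Pow(Rational(498, 5), Rational(1, 2)), Pow(Pow(Rational(498, 5), Rational(1, 2)), 3)), Rational(1, 2)))), 8056), -1) = Pow(Add(Add(54, Mul(6, Pow(Add(Mul(Rational(1, 5), Pow(2490, Rational(1, 2))), Pow(Mul(Rational(1, 5), Pow(2490, Rational(1, 2))), 3)), Rational(1, 2)))), 8056), -1) = Pow(Add(Add(54, Mul(6, Pow(Add(Mul(Rational(1, 5), Pow(2490, Rational(1, 2))), Mul(Rational(498, 25), Pow(2490, Rational(1, 2)))), Rational(1, 2)))), 8056), -1) = Pow(Add(Add(54, Mul(6, Pow(Mul(Rational(503, 25), Pow(2490, Rational(1, 2))), Rational(1, 2)))), 8056), -1) = Pow(Add(Add(54, Mul(6, Mul(Rational(1, 25), Pow(2515, Rational(1, 2)), Pow(62250, Rational(1, 4))))), 8056), -1) = Pow(Add(Add(54, Mul(Rational(6, 5), Pow(503, Rational(1, 2)), Pow(2490, Rational(1, 4)))), 8056), -1) = Pow(Add(8110, Mul(Rational(6, 5), Pow(503, Rational(1, 2)), Pow(2490, Rational(1, 4)))), -1)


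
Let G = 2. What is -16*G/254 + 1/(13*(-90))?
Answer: -18847/148590 ≈ -0.12684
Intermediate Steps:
-16*G/254 + 1/(13*(-90)) = -16*2/254 + 1/(13*(-90)) = -32*1/254 + (1/13)*(-1/90) = -16/127 - 1/1170 = -18847/148590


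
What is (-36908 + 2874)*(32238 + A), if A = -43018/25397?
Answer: -27863821897912/25397 ≈ -1.0971e+9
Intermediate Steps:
A = -43018/25397 (A = -43018*1/25397 = -43018/25397 ≈ -1.6938)
(-36908 + 2874)*(32238 + A) = (-36908 + 2874)*(32238 - 43018/25397) = -34034*818705468/25397 = -27863821897912/25397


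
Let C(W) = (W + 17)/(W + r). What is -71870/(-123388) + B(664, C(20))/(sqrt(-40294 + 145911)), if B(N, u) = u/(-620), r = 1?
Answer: 35935/61694 - 37*sqrt(105617)/1375133340 ≈ 0.58246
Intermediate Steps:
C(W) = (17 + W)/(1 + W) (C(W) = (W + 17)/(W + 1) = (17 + W)/(1 + W))
B(N, u) = -u/620 (B(N, u) = u*(-1/620) = -u/620)
-71870/(-123388) + B(664, C(20))/(sqrt(-40294 + 145911)) = -71870/(-123388) + (-(17 + 20)/(620*(1 + 20)))/(sqrt(-40294 + 145911)) = -71870*(-1/123388) + (-37/(620*21))/(sqrt(105617)) = 35935/61694 + (-37/13020)*(sqrt(105617)/105617) = 35935/61694 + (-1/620*37/21)*(sqrt(105617)/105617) = 35935/61694 - 37*sqrt(105617)/1375133340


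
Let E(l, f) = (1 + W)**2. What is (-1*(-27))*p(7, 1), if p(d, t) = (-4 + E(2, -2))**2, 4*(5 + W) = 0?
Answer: 3888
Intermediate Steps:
W = -5 (W = -5 + (1/4)*0 = -5 + 0 = -5)
E(l, f) = 16 (E(l, f) = (1 - 5)**2 = (-4)**2 = 16)
p(d, t) = 144 (p(d, t) = (-4 + 16)**2 = 12**2 = 144)
(-1*(-27))*p(7, 1) = -1*(-27)*144 = 27*144 = 3888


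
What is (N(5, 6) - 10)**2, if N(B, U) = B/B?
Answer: 81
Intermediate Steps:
N(B, U) = 1
(N(5, 6) - 10)**2 = (1 - 10)**2 = (-9)**2 = 81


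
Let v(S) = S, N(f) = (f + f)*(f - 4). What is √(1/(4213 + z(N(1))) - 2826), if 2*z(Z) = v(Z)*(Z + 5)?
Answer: I*√12557793410/2108 ≈ 53.16*I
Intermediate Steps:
N(f) = 2*f*(-4 + f) (N(f) = (2*f)*(-4 + f) = 2*f*(-4 + f))
z(Z) = Z*(5 + Z)/2 (z(Z) = (Z*(Z + 5))/2 = (Z*(5 + Z))/2 = Z*(5 + Z)/2)
√(1/(4213 + z(N(1))) - 2826) = √(1/(4213 + (2*1*(-4 + 1))*(5 + 2*1*(-4 + 1))/2) - 2826) = √(1/(4213 + (2*1*(-3))*(5 + 2*1*(-3))/2) - 2826) = √(1/(4213 + (½)*(-6)*(5 - 6)) - 2826) = √(1/(4213 + (½)*(-6)*(-1)) - 2826) = √(1/(4213 + 3) - 2826) = √(1/4216 - 2826) = √(-11914415/4216) = I*√12557793410/2108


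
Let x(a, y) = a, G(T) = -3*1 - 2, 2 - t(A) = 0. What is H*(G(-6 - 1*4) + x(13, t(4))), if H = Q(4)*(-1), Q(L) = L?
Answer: -32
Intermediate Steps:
t(A) = 2 (t(A) = 2 - 1*0 = 2 + 0 = 2)
G(T) = -5 (G(T) = -3 - 2 = -5)
H = -4 (H = 4*(-1) = -4)
H*(G(-6 - 1*4) + x(13, t(4))) = -4*(-5 + 13) = -4*8 = -32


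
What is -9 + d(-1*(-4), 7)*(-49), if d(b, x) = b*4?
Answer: -793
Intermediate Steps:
d(b, x) = 4*b
-9 + d(-1*(-4), 7)*(-49) = -9 + (4*(-1*(-4)))*(-49) = -9 + (4*4)*(-49) = -9 + 16*(-49) = -9 - 784 = -793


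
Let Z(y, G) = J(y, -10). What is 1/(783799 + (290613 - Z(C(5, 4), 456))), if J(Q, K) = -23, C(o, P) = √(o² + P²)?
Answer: 1/1074435 ≈ 9.3072e-7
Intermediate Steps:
C(o, P) = √(P² + o²)
Z(y, G) = -23
1/(783799 + (290613 - Z(C(5, 4), 456))) = 1/(783799 + (290613 - 1*(-23))) = 1/(783799 + (290613 + 23)) = 1/(783799 + 290636) = 1/1074435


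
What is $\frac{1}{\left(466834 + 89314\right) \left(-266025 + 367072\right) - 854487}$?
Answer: $\frac{1}{56196232469} \approx 1.7795 \cdot 10^{-11}$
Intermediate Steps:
$\frac{1}{\left(466834 + 89314\right) \left(-266025 + 367072\right) - 854487} = \frac{1}{556148 \cdot 101047 - 854487} = \frac{1}{56197086956 - 854487} = \frac{1}{56196232469}$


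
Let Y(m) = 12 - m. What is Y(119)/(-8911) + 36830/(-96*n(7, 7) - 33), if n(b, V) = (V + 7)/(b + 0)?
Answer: -65633611/400995 ≈ -163.68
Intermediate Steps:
n(b, V) = (7 + V)/b
Y(119)/(-8911) + 36830/(-96*n(7, 7) - 33) = (12 - 1*119)/(-8911) + 36830/(-96*(7 + 7)/7 - 33) = (12 - 119)*(-1/8911) + 36830/(-96*14/7 - 33) = -107*(-1/8911) + 36830/(-96*2 - 33) = 107/8911 + 36830/(-192 - 33) = 107/8911 + 36830/(-225) = 107/8911 + 36830*(-1/225) = 107/8911 - 7366/45 = -65633611/400995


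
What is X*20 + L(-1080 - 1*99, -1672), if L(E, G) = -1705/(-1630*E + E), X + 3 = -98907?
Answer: -3799313117905/1920591 ≈ -1.9782e+6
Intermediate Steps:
X = -98910 (X = -3 - 98907 = -98910)
L(E, G) = 1705/(1629*E) (L(E, G) = -1705*(-1/(1629*E)) = -(-1705)/(1629*E) = 1705/(1629*E))
X*20 + L(-1080 - 1*99, -1672) = -98910*20 + 1705/(1629*(-1080 - 1*99)) = -1978200 + 1705/(1629*(-1080 - 99)) = -1978200 + (1705/1629)/(-1179) = -1978200 + (1705/1629)*(-1/1179) = -1978200 - 1705/1920591 = -3799313117905/1920591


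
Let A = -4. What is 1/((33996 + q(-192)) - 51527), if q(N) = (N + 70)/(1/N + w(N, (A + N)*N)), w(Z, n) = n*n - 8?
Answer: -271904143871/4766751546225925 ≈ -5.7042e-5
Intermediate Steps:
w(Z, n) = -8 + n² (w(Z, n) = n² - 8 = -8 + n²)
q(N) = (70 + N)/(-8 + 1/N + N²*(-4 + N)²) (q(N) = (N + 70)/(1/N + (-8 + ((-4 + N)*N)²)) = (70 + N)/(1/N + (-8 + (N*(-4 + N))²)) = (70 + N)/(1/N + (-8 + N²*(-4 + N)²)) = (70 + N)/(-8 + 1/N + N²*(-4 + N)²))
1/((33996 + q(-192)) - 51527) = 1/((33996 - 192*(70 - 192)/(1 - 192*(-8 + (-192)²*(-4 - 192)²))) - 51527) = 1/((33996 - 192*(-122)/(1 - 192*(-8 + 36864*(-196)²))) - 51527) = 1/((33996 - 192*(-122)/(1 - 192*(-8 + 36864*38416))) - 51527) = 1/((33996 - 192*(-122)/(1 - 192*(-8 + 1416167424))) - 51527) = 1/((33996 - 192*(-122)/(1 - 192*1416167416)) - 51527) = 1/((33996 - 192*(-122)/(1 - 271904143872)) - 51527) = 1/((33996 - 192*(-122)/(-271904143871)) - 51527) = 1/((33996 - 192*(-1/271904143871)*(-122)) - 51527) = 1/((33996 - 23424/271904143871) - 51527) = 1/(9243653275015092/271904143871 - 51527) = 1/(-4766751546225925/271904143871) = -271904143871/4766751546225925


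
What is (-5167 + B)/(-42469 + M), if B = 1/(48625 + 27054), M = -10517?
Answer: 65172232/668321249 ≈ 0.097516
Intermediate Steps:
B = 1/75679 ≈ 1.3214e-5
(-5167 + B)/(-42469 + M) = (-5167 + 1/75679)/(-42469 - 10517) = -391033392/75679/(-52986) = -391033392/75679*(-1/52986) = 65172232/668321249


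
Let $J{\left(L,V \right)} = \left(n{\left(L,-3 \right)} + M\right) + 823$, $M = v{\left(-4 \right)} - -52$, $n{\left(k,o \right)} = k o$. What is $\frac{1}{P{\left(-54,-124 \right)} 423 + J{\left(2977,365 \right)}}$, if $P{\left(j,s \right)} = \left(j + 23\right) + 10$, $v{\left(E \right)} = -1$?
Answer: $- \frac{1}{16940} \approx -5.9032 \cdot 10^{-5}$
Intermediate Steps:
$P{\left(j,s \right)} = 33 + j$ ($P{\left(j,s \right)} = \left(23 + j\right) + 10 = 33 + j$)
$M = 51$ ($M = -1 - -52 = -1 + 52 = 51$)
$J{\left(L,V \right)} = 874 - 3 L$ ($J{\left(L,V \right)} = \left(L \left(-3\right) + 51\right) + 823 = \left(- 3 L + 51\right) + 823 = \left(51 - 3 L\right) + 823 = 874 - 3 L$)
$\frac{1}{P{\left(-54,-124 \right)} 423 + J{\left(2977,365 \right)}} = \frac{1}{\left(33 - 54\right) 423 + \left(874 - 8931\right)} = \frac{1}{\left(-21\right) 423 + \left(874 - 8931\right)} = \frac{1}{-8883 - 8057} = \frac{1}{-16940} = - \frac{1}{16940}$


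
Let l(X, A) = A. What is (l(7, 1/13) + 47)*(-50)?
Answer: -30600/13 ≈ -2353.8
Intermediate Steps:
(l(7, 1/13) + 47)*(-50) = (1/13 + 47)*(-50) = (612/13)*(-50) = -30600/13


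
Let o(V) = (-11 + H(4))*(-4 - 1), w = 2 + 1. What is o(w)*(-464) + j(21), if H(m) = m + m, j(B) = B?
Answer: -6939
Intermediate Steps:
w = 3
H(m) = 2*m
o(V) = 15 (o(V) = (-11 + 2*4)*(-4 - 1) = (-11 + 8)*(-5) = -3*(-5) = 15)
o(w)*(-464) + j(21) = 15*(-464) + 21 = -6960 + 21 = -6939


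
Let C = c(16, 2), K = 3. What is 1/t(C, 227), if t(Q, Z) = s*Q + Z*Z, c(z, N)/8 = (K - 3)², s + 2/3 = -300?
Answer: 1/51529 ≈ 1.9407e-5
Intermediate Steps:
s = -902/3 (s = -⅔ - 300 = -902/3 ≈ -300.67)
c(z, N) = 0 (c(z, N) = 8*(3 - 3)² = 8*0² = 8*0 = 0)
C = 0
t(Q, Z) = Z² - 902*Q/3 (t(Q, Z) = -902*Q/3 + Z*Z = -902*Q/3 + Z² = Z² - 902*Q/3)
1/t(C, 227) = 1/(227² - 902/3*0) = 1/(51529 + 0) = 1/51529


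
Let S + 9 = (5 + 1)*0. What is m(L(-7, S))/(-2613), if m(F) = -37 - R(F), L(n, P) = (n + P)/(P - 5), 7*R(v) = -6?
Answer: 253/18291 ≈ 0.013832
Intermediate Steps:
R(v) = -6/7 (R(v) = (⅐)*(-6) = -6/7)
S = -9 (S = -9 + (5 + 1)*0 = -9 + 6*0 = -9 + 0 = -9)
L(n, P) = (P + n)/(-5 + P)
m(F) = -253/7 (m(F) = -37 - 1*(-6/7) = -37 + 6/7 = -253/7)
m(L(-7, S))/(-2613) = -253/7/(-2613) = -253/7*(-1/2613) = 253/18291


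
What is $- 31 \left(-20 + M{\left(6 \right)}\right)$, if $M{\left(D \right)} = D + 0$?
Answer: $434$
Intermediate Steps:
$M{\left(D \right)} = D$
$- 31 \left(-20 + M{\left(6 \right)}\right) = - 31 \left(-20 + 6\right) = \left(-31\right) \left(-14\right) = 434$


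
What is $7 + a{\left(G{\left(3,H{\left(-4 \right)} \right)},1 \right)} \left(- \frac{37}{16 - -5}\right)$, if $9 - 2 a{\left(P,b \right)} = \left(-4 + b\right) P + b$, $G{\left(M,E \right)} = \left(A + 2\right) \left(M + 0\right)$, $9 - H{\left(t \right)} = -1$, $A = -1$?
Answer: $- \frac{335}{42} \approx -7.9762$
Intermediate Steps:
$H{\left(t \right)} = 10$ ($H{\left(t \right)} = 9 - -1 = 9 + 1 = 10$)
$G{\left(M,E \right)} = M$ ($G{\left(M,E \right)} = \left(-1 + 2\right) \left(M + 0\right) = 1 M = M$)
$a{\left(P,b \right)} = \frac{9}{2} - \frac{b}{2} - \frac{P \left(-4 + b\right)}{2}$ ($a{\left(P,b \right)} = \frac{9}{2} - \frac{\left(-4 + b\right) P + b}{2} = \frac{9}{2} - \frac{P \left(-4 + b\right) + b}{2} = \frac{9}{2} - \frac{b + P \left(-4 + b\right)}{2} = \frac{9}{2} - \left(\frac{b}{2} + \frac{P \left(-4 + b\right)}{2}\right) = \frac{9}{2} - \frac{b}{2} - \frac{P \left(-4 + b\right)}{2}$)
$7 + a{\left(G{\left(3,H{\left(-4 \right)} \right)},1 \right)} \left(- \frac{37}{16 - -5}\right) = 7 + \left(\frac{9}{2} + 2 \cdot 3 - \frac{1}{2} - \frac{3}{2} \cdot 1\right) \left(- \frac{37}{16 - -5}\right) = 7 + \left(\frac{9}{2} + 6 - \frac{1}{2} - \frac{3}{2}\right) \left(- \frac{37}{16 + 5}\right) = 7 + \frac{17 \left(- \frac{37}{21}\right)}{2} = 7 + \frac{17 \left(\left(-37\right) \frac{1}{21}\right)}{2} = 7 + \frac{17}{2} \left(- \frac{37}{21}\right) = 7 - \frac{629}{42} = - \frac{335}{42}$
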